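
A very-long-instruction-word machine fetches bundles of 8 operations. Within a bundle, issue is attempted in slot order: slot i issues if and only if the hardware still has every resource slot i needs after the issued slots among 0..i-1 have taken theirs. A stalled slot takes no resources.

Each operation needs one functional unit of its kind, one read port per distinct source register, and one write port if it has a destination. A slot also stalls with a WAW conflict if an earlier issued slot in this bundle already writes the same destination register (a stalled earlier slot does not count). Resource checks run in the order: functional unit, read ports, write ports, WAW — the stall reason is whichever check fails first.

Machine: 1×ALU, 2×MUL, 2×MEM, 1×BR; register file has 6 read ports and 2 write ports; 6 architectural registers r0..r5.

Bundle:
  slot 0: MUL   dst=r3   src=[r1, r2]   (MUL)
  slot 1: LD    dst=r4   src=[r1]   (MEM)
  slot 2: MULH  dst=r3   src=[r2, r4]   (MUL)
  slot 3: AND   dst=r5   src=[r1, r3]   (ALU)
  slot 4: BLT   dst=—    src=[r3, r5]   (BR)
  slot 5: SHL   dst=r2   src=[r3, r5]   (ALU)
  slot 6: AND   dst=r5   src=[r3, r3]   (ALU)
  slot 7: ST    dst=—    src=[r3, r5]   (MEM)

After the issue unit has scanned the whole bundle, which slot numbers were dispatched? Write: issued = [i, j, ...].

  0. MUL→r3 ⇒ go  {1A/1Mu/2Ld/1B | 4r 1w}
  1. MEM→r4 ⇒ go  {1A/1Mu/1Ld/1B | 3r 0w}
  2. MUL→r3 ⇒ no(WR_PORT)  {1A/1Mu/1Ld/1B | 3r 0w}
  3. ALU→r5 ⇒ no(WR_PORT)  {1A/1Mu/1Ld/1B | 3r 0w}
  4. BR ⇒ go  {1A/1Mu/1Ld/0B | 1r 0w}
  5. ALU→r2 ⇒ no(RD_PORT)  {1A/1Mu/1Ld/0B | 1r 0w}
  6. ALU→r5 ⇒ no(WR_PORT)  {1A/1Mu/1Ld/0B | 1r 0w}
  7. MEM ⇒ no(RD_PORT)  {1A/1Mu/1Ld/0B | 1r 0w}

issued = [0, 1, 4]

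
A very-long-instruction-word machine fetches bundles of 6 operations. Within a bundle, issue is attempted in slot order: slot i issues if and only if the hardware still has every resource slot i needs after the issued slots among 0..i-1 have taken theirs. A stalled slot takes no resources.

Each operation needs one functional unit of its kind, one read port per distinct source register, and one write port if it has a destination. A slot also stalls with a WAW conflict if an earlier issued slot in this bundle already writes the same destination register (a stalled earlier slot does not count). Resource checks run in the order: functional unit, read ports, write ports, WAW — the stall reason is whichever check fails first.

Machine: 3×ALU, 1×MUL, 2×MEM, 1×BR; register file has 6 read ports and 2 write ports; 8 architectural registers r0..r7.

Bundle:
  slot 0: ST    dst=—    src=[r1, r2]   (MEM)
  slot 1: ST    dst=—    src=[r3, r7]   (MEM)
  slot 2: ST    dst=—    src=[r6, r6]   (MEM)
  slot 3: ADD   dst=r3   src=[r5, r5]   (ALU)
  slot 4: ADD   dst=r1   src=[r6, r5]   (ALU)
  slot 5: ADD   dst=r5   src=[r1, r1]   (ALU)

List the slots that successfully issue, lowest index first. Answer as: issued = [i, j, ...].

issued = [0, 1, 3, 5]

(0) want 1×MEM +2rd +0wr — yes → AL3|MU1|ME1|BR1|rd4|wr2
(1) want 1×MEM +2rd +0wr — yes → AL3|MU1|ME0|BR1|rd2|wr2
(2) want 1×MEM +1rd +0wr — FU → AL3|MU1|ME0|BR1|rd2|wr2
(3) want 1×ALU +1rd +1wr — yes → AL2|MU1|ME0|BR1|rd1|wr1
(4) want 1×ALU +2rd +1wr — RD_PORT → AL2|MU1|ME0|BR1|rd1|wr1
(5) want 1×ALU +1rd +1wr — yes → AL1|MU1|ME0|BR1|rd0|wr0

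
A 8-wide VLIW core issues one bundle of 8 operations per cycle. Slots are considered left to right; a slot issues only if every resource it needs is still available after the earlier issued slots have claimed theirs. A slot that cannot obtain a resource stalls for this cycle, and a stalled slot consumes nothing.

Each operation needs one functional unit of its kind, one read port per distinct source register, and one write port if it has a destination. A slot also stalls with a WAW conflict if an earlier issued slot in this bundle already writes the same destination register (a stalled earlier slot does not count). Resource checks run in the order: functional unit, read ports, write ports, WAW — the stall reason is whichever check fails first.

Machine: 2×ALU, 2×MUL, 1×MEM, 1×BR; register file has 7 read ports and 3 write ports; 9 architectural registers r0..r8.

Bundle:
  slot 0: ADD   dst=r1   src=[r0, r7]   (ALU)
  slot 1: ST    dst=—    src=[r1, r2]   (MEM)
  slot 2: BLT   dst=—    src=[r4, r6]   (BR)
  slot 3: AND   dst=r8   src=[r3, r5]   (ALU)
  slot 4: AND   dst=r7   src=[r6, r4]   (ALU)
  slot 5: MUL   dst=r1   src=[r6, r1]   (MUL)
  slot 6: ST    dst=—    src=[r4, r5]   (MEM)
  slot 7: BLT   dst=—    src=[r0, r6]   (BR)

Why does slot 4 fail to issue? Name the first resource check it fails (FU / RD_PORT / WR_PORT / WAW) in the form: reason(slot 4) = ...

#0 ALU src=r0,r7 dispatched  <A:1 Mu:2 Ld:1 B:1 rd:5 wr:2>
#1 MEM src=r1,r2 dispatched  <A:1 Mu:2 Ld:0 B:1 rd:3 wr:2>
#2 BR src=r4,r6 dispatched  <A:1 Mu:2 Ld:0 B:0 rd:1 wr:2>
#3 ALU src=r3,r5 held:RD_PORT  <A:1 Mu:2 Ld:0 B:0 rd:1 wr:2>
#4 ALU src=r6,r4 held:RD_PORT  <A:1 Mu:2 Ld:0 B:0 rd:1 wr:2>
#5 MUL src=r6,r1 held:RD_PORT  <A:1 Mu:2 Ld:0 B:0 rd:1 wr:2>
#6 MEM src=r4,r5 held:FU  <A:1 Mu:2 Ld:0 B:0 rd:1 wr:2>
#7 BR src=r0,r6 held:FU  <A:1 Mu:2 Ld:0 B:0 rd:1 wr:2>

reason(slot 4) = RD_PORT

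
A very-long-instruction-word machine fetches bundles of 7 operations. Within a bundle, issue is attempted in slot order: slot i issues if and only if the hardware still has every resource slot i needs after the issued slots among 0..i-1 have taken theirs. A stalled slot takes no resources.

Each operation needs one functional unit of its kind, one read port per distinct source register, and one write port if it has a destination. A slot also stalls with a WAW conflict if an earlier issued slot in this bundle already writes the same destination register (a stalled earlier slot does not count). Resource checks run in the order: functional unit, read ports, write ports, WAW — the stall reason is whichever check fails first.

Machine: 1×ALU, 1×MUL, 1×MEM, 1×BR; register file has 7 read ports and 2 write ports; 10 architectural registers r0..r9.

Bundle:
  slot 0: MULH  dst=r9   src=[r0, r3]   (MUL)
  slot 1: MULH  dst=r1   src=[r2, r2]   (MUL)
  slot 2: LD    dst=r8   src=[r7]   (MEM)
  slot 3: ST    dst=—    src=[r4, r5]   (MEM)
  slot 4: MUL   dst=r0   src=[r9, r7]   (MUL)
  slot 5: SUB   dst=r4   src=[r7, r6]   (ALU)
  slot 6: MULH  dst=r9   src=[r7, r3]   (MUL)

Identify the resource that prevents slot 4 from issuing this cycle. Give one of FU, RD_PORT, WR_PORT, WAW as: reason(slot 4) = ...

[0] MUL needs rd=2 wr=1: ok; after: ALU=1 MUL=0 MEM=1 BR=1, R=5, W=1
[1] MUL needs rd=1 wr=1: FU; after: ALU=1 MUL=0 MEM=1 BR=1, R=5, W=1
[2] MEM needs rd=1 wr=1: ok; after: ALU=1 MUL=0 MEM=0 BR=1, R=4, W=0
[3] MEM needs rd=2 wr=0: FU; after: ALU=1 MUL=0 MEM=0 BR=1, R=4, W=0
[4] MUL needs rd=2 wr=1: FU; after: ALU=1 MUL=0 MEM=0 BR=1, R=4, W=0
[5] ALU needs rd=2 wr=1: WR_PORT; after: ALU=1 MUL=0 MEM=0 BR=1, R=4, W=0
[6] MUL needs rd=2 wr=1: FU; after: ALU=1 MUL=0 MEM=0 BR=1, R=4, W=0

reason(slot 4) = FU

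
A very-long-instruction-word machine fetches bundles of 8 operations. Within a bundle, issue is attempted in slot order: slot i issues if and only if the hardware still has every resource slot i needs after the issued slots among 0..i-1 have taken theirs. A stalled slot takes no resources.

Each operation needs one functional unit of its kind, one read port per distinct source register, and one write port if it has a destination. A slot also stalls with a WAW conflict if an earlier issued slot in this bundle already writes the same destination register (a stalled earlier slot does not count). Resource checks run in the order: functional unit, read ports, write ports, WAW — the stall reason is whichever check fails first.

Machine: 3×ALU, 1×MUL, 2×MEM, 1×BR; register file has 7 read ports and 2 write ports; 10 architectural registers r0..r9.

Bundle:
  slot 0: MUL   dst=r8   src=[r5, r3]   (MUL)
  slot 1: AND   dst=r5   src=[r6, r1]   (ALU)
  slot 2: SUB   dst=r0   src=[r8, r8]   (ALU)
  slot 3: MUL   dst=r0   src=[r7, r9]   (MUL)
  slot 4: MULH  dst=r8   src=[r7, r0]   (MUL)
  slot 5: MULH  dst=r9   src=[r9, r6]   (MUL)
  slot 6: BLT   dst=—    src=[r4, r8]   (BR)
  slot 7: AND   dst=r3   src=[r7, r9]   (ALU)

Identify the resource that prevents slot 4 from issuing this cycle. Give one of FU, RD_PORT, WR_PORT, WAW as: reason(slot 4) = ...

reason(slot 4) = FU

[0] MUL needs rd=2 wr=1: ok; after: ALU=3 MUL=0 MEM=2 BR=1, R=5, W=1
[1] ALU needs rd=2 wr=1: ok; after: ALU=2 MUL=0 MEM=2 BR=1, R=3, W=0
[2] ALU needs rd=1 wr=1: WR_PORT; after: ALU=2 MUL=0 MEM=2 BR=1, R=3, W=0
[3] MUL needs rd=2 wr=1: FU; after: ALU=2 MUL=0 MEM=2 BR=1, R=3, W=0
[4] MUL needs rd=2 wr=1: FU; after: ALU=2 MUL=0 MEM=2 BR=1, R=3, W=0
[5] MUL needs rd=2 wr=1: FU; after: ALU=2 MUL=0 MEM=2 BR=1, R=3, W=0
[6] BR needs rd=2 wr=0: ok; after: ALU=2 MUL=0 MEM=2 BR=0, R=1, W=0
[7] ALU needs rd=2 wr=1: RD_PORT; after: ALU=2 MUL=0 MEM=2 BR=0, R=1, W=0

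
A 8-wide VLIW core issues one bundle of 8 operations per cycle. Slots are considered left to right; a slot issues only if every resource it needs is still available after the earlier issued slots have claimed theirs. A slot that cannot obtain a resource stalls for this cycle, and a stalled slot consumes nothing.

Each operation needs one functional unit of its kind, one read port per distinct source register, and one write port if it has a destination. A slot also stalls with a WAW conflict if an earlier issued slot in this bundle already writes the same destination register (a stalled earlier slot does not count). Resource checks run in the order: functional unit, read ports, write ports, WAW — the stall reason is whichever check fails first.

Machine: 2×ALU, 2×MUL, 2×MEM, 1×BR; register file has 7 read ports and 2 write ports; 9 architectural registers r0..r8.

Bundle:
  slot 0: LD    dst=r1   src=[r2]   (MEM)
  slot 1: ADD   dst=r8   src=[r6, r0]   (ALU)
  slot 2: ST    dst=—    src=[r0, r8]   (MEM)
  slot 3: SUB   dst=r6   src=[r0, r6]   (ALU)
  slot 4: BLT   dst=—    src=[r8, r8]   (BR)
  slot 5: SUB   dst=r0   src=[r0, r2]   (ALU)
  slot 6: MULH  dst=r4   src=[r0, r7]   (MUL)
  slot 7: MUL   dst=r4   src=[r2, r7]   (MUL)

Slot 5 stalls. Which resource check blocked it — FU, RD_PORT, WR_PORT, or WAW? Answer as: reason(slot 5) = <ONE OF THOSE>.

[0] MEM needs rd=1 wr=1: ok; after: ALU=2 MUL=2 MEM=1 BR=1, R=6, W=1
[1] ALU needs rd=2 wr=1: ok; after: ALU=1 MUL=2 MEM=1 BR=1, R=4, W=0
[2] MEM needs rd=2 wr=0: ok; after: ALU=1 MUL=2 MEM=0 BR=1, R=2, W=0
[3] ALU needs rd=2 wr=1: WR_PORT; after: ALU=1 MUL=2 MEM=0 BR=1, R=2, W=0
[4] BR needs rd=1 wr=0: ok; after: ALU=1 MUL=2 MEM=0 BR=0, R=1, W=0
[5] ALU needs rd=2 wr=1: RD_PORT; after: ALU=1 MUL=2 MEM=0 BR=0, R=1, W=0
[6] MUL needs rd=2 wr=1: RD_PORT; after: ALU=1 MUL=2 MEM=0 BR=0, R=1, W=0
[7] MUL needs rd=2 wr=1: RD_PORT; after: ALU=1 MUL=2 MEM=0 BR=0, R=1, W=0

reason(slot 5) = RD_PORT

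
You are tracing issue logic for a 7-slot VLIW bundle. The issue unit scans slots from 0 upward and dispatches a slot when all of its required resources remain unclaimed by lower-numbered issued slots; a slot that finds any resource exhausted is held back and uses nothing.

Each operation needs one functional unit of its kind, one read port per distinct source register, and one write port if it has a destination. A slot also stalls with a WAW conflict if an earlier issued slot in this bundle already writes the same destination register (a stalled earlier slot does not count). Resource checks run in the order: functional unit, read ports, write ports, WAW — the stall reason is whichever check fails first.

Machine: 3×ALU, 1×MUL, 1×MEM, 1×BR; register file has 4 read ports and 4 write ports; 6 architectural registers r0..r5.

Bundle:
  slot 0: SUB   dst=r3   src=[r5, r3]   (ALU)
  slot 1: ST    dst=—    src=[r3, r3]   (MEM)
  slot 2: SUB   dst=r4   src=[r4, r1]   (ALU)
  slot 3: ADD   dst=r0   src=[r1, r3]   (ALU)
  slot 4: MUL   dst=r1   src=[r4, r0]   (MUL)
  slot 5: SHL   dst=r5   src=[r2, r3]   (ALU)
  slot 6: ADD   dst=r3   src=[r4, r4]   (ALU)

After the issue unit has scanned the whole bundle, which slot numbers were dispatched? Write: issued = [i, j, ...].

(0) want 1×ALU +2rd +1wr — yes → AL2|MU1|ME1|BR1|rd2|wr3
(1) want 1×MEM +1rd +0wr — yes → AL2|MU1|ME0|BR1|rd1|wr3
(2) want 1×ALU +2rd +1wr — RD_PORT → AL2|MU1|ME0|BR1|rd1|wr3
(3) want 1×ALU +2rd +1wr — RD_PORT → AL2|MU1|ME0|BR1|rd1|wr3
(4) want 1×MUL +2rd +1wr — RD_PORT → AL2|MU1|ME0|BR1|rd1|wr3
(5) want 1×ALU +2rd +1wr — RD_PORT → AL2|MU1|ME0|BR1|rd1|wr3
(6) want 1×ALU +1rd +1wr — WAW → AL2|MU1|ME0|BR1|rd1|wr3

issued = [0, 1]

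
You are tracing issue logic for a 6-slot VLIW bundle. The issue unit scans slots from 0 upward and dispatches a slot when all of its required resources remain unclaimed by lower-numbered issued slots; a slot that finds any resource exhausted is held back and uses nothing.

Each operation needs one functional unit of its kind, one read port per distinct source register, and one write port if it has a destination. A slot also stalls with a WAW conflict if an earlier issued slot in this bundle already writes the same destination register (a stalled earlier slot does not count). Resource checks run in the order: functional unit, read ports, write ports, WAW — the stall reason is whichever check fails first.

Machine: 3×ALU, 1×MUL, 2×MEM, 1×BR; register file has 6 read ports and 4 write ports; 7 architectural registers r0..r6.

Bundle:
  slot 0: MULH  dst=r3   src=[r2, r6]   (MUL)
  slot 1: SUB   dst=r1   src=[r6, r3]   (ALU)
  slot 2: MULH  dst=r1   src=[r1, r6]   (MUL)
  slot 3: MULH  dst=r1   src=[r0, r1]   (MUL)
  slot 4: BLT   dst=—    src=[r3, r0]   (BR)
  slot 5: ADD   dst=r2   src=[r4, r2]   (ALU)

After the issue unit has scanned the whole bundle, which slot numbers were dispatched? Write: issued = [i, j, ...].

  0. MUL→r3 ⇒ go  {3A/0Mu/2Ld/1B | 4r 3w}
  1. ALU→r1 ⇒ go  {2A/0Mu/2Ld/1B | 2r 2w}
  2. MUL→r1 ⇒ no(FU)  {2A/0Mu/2Ld/1B | 2r 2w}
  3. MUL→r1 ⇒ no(FU)  {2A/0Mu/2Ld/1B | 2r 2w}
  4. BR ⇒ go  {2A/0Mu/2Ld/0B | 0r 2w}
  5. ALU→r2 ⇒ no(RD_PORT)  {2A/0Mu/2Ld/0B | 0r 2w}

issued = [0, 1, 4]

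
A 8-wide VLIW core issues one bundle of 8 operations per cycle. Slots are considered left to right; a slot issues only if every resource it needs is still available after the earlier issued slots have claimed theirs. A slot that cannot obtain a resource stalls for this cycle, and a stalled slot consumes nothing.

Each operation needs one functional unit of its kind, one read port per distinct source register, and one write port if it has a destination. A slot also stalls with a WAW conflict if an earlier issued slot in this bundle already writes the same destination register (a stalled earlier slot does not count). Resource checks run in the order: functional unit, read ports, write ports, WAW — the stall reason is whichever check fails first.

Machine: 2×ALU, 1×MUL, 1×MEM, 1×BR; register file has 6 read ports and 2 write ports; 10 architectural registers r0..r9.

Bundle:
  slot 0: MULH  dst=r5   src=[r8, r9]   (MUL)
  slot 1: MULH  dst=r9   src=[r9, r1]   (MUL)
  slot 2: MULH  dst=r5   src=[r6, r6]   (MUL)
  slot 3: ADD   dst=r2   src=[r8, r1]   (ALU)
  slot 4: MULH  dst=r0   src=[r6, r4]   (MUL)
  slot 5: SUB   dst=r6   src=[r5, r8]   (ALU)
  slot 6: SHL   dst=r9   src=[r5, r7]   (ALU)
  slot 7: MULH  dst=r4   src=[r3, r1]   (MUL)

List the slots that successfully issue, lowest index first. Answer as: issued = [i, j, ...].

issued = [0, 3]

slot 0 (MUL): ISSUE — free A2,Mu0,Ld1,B1 rp4 wp1
slot 1 (MUL): stall FU — free A2,Mu0,Ld1,B1 rp4 wp1
slot 2 (MUL): stall FU — free A2,Mu0,Ld1,B1 rp4 wp1
slot 3 (ALU): ISSUE — free A1,Mu0,Ld1,B1 rp2 wp0
slot 4 (MUL): stall FU — free A1,Mu0,Ld1,B1 rp2 wp0
slot 5 (ALU): stall WR_PORT — free A1,Mu0,Ld1,B1 rp2 wp0
slot 6 (ALU): stall WR_PORT — free A1,Mu0,Ld1,B1 rp2 wp0
slot 7 (MUL): stall FU — free A1,Mu0,Ld1,B1 rp2 wp0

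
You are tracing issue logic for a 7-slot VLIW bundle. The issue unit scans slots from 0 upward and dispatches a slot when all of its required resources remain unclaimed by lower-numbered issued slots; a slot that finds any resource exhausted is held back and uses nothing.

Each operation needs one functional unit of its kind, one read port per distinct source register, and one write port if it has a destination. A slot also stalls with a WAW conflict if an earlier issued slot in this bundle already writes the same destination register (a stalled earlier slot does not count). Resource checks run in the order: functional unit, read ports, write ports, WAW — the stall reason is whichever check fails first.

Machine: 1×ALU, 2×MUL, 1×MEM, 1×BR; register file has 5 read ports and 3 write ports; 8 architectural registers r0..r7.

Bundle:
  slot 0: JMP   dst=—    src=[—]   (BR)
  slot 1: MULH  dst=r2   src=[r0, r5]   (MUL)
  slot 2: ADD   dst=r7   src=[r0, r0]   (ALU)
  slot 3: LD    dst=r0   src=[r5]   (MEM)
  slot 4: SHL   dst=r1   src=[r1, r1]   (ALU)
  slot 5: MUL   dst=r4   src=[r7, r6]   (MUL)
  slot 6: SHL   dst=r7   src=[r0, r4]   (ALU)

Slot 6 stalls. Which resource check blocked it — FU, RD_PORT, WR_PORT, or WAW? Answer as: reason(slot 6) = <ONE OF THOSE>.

reason(slot 6) = FU

#0 BR src=- dispatched  <A:1 Mu:2 Ld:1 B:0 rd:5 wr:3>
#1 MUL src=r0,r5 dispatched  <A:1 Mu:1 Ld:1 B:0 rd:3 wr:2>
#2 ALU src=r0,r0 dispatched  <A:0 Mu:1 Ld:1 B:0 rd:2 wr:1>
#3 MEM src=r5 dispatched  <A:0 Mu:1 Ld:0 B:0 rd:1 wr:0>
#4 ALU src=r1,r1 held:FU  <A:0 Mu:1 Ld:0 B:0 rd:1 wr:0>
#5 MUL src=r7,r6 held:RD_PORT  <A:0 Mu:1 Ld:0 B:0 rd:1 wr:0>
#6 ALU src=r0,r4 held:FU  <A:0 Mu:1 Ld:0 B:0 rd:1 wr:0>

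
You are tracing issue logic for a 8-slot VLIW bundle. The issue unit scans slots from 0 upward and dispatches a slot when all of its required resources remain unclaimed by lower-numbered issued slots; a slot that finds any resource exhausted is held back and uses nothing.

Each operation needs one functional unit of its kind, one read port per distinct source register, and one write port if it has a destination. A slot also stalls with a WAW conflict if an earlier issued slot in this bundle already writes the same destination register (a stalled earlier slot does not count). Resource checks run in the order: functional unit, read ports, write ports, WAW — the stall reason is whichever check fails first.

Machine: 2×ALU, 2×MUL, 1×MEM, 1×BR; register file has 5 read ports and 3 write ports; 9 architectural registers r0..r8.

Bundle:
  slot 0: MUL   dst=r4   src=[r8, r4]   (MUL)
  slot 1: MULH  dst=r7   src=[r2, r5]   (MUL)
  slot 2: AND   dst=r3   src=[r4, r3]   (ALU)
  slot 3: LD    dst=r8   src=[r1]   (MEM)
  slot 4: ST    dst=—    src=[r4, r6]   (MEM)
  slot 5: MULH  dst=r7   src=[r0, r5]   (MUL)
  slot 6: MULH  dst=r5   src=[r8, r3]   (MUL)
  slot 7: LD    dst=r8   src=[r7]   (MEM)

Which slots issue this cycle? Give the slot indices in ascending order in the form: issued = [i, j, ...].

(0) want 1×MUL +2rd +1wr — yes → AL2|MU1|ME1|BR1|rd3|wr2
(1) want 1×MUL +2rd +1wr — yes → AL2|MU0|ME1|BR1|rd1|wr1
(2) want 1×ALU +2rd +1wr — RD_PORT → AL2|MU0|ME1|BR1|rd1|wr1
(3) want 1×MEM +1rd +1wr — yes → AL2|MU0|ME0|BR1|rd0|wr0
(4) want 1×MEM +2rd +0wr — FU → AL2|MU0|ME0|BR1|rd0|wr0
(5) want 1×MUL +2rd +1wr — FU → AL2|MU0|ME0|BR1|rd0|wr0
(6) want 1×MUL +2rd +1wr — FU → AL2|MU0|ME0|BR1|rd0|wr0
(7) want 1×MEM +1rd +1wr — FU → AL2|MU0|ME0|BR1|rd0|wr0

issued = [0, 1, 3]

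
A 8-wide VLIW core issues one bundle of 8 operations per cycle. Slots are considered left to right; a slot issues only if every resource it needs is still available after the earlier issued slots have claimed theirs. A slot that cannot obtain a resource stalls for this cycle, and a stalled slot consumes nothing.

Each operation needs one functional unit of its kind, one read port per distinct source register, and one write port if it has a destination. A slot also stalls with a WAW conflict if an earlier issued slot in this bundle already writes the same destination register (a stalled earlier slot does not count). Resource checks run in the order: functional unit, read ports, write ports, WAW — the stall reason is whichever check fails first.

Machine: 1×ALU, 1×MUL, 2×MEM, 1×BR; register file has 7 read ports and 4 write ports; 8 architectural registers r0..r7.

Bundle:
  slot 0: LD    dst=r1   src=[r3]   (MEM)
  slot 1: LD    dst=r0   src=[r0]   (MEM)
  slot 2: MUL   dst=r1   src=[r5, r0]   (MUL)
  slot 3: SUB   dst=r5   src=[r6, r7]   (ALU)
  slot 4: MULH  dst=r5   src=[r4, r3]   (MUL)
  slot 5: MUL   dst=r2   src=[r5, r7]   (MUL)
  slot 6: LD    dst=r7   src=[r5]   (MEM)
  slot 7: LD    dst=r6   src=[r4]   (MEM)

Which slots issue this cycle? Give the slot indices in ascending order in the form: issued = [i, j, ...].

issued = [0, 1, 3, 5]

[0] MEM needs rd=1 wr=1: ok; after: ALU=1 MUL=1 MEM=1 BR=1, R=6, W=3
[1] MEM needs rd=1 wr=1: ok; after: ALU=1 MUL=1 MEM=0 BR=1, R=5, W=2
[2] MUL needs rd=2 wr=1: WAW; after: ALU=1 MUL=1 MEM=0 BR=1, R=5, W=2
[3] ALU needs rd=2 wr=1: ok; after: ALU=0 MUL=1 MEM=0 BR=1, R=3, W=1
[4] MUL needs rd=2 wr=1: WAW; after: ALU=0 MUL=1 MEM=0 BR=1, R=3, W=1
[5] MUL needs rd=2 wr=1: ok; after: ALU=0 MUL=0 MEM=0 BR=1, R=1, W=0
[6] MEM needs rd=1 wr=1: FU; after: ALU=0 MUL=0 MEM=0 BR=1, R=1, W=0
[7] MEM needs rd=1 wr=1: FU; after: ALU=0 MUL=0 MEM=0 BR=1, R=1, W=0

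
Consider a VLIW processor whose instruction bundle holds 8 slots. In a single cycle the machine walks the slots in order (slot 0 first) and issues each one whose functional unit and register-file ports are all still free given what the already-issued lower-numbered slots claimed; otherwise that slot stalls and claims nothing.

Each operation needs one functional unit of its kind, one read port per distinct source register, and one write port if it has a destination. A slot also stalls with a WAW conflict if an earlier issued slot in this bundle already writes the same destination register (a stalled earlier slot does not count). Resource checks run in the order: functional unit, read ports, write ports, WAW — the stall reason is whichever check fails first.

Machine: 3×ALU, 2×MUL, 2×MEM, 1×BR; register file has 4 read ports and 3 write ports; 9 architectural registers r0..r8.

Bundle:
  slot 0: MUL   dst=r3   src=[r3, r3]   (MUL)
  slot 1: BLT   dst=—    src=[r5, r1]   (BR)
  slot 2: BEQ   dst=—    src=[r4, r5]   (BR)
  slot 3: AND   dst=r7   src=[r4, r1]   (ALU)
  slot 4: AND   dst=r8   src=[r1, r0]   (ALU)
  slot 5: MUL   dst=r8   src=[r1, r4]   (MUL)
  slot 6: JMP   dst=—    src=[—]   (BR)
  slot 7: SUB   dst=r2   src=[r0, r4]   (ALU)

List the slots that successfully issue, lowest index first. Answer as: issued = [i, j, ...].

[0] MUL needs rd=1 wr=1: ok; after: ALU=3 MUL=1 MEM=2 BR=1, R=3, W=2
[1] BR needs rd=2 wr=0: ok; after: ALU=3 MUL=1 MEM=2 BR=0, R=1, W=2
[2] BR needs rd=2 wr=0: FU; after: ALU=3 MUL=1 MEM=2 BR=0, R=1, W=2
[3] ALU needs rd=2 wr=1: RD_PORT; after: ALU=3 MUL=1 MEM=2 BR=0, R=1, W=2
[4] ALU needs rd=2 wr=1: RD_PORT; after: ALU=3 MUL=1 MEM=2 BR=0, R=1, W=2
[5] MUL needs rd=2 wr=1: RD_PORT; after: ALU=3 MUL=1 MEM=2 BR=0, R=1, W=2
[6] BR needs rd=0 wr=0: FU; after: ALU=3 MUL=1 MEM=2 BR=0, R=1, W=2
[7] ALU needs rd=2 wr=1: RD_PORT; after: ALU=3 MUL=1 MEM=2 BR=0, R=1, W=2

issued = [0, 1]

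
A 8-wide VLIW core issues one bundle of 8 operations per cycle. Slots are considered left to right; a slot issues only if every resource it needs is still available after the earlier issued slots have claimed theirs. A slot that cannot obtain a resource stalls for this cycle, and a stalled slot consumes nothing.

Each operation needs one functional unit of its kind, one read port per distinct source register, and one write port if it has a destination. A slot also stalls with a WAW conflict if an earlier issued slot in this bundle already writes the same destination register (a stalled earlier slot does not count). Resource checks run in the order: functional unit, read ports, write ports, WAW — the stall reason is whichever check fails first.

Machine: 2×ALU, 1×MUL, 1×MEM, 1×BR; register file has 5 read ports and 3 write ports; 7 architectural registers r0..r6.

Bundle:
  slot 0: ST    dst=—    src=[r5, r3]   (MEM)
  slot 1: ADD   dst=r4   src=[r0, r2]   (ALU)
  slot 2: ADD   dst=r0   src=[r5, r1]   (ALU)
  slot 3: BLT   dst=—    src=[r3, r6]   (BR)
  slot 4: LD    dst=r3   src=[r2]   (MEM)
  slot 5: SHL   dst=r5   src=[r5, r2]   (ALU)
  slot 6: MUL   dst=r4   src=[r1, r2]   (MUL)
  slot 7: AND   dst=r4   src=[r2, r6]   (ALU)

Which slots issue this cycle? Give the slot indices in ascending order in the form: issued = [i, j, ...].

issued = [0, 1]

  0. MEM ⇒ go  {2A/1Mu/0Ld/1B | 3r 3w}
  1. ALU→r4 ⇒ go  {1A/1Mu/0Ld/1B | 1r 2w}
  2. ALU→r0 ⇒ no(RD_PORT)  {1A/1Mu/0Ld/1B | 1r 2w}
  3. BR ⇒ no(RD_PORT)  {1A/1Mu/0Ld/1B | 1r 2w}
  4. MEM→r3 ⇒ no(FU)  {1A/1Mu/0Ld/1B | 1r 2w}
  5. ALU→r5 ⇒ no(RD_PORT)  {1A/1Mu/0Ld/1B | 1r 2w}
  6. MUL→r4 ⇒ no(RD_PORT)  {1A/1Mu/0Ld/1B | 1r 2w}
  7. ALU→r4 ⇒ no(RD_PORT)  {1A/1Mu/0Ld/1B | 1r 2w}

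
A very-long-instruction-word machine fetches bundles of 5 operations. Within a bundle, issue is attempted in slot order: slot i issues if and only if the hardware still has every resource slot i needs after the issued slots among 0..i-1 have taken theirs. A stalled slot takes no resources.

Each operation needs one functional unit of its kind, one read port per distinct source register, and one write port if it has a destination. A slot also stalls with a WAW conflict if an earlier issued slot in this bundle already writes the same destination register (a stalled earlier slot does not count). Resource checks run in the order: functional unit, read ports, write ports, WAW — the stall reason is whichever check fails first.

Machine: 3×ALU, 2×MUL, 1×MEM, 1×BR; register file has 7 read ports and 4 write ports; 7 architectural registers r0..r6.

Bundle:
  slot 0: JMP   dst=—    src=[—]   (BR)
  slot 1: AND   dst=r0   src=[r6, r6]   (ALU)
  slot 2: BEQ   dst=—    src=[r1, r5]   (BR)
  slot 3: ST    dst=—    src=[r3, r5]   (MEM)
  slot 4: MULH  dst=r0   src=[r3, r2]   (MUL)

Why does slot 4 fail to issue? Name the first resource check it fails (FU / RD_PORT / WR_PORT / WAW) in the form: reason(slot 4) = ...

reason(slot 4) = WAW

slot 0 (BR): ISSUE — free A3,Mu2,Ld1,B0 rp7 wp4
slot 1 (ALU): ISSUE — free A2,Mu2,Ld1,B0 rp6 wp3
slot 2 (BR): stall FU — free A2,Mu2,Ld1,B0 rp6 wp3
slot 3 (MEM): ISSUE — free A2,Mu2,Ld0,B0 rp4 wp3
slot 4 (MUL): stall WAW — free A2,Mu2,Ld0,B0 rp4 wp3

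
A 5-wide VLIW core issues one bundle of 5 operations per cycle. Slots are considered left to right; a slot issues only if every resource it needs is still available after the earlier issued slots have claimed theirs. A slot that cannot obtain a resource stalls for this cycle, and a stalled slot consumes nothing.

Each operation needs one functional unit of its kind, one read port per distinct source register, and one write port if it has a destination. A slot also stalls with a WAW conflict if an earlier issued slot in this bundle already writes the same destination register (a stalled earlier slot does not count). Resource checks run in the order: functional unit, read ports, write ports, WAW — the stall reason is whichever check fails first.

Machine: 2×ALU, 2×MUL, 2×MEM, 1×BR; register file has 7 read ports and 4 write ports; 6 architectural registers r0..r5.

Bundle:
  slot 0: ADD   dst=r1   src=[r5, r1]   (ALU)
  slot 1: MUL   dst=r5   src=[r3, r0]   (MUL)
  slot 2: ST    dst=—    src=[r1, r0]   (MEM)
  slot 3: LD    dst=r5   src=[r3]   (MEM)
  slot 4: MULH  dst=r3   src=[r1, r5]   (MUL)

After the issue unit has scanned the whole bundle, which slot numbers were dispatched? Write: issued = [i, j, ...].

slot 0 (ALU): ISSUE — free A1,Mu2,Ld2,B1 rp5 wp3
slot 1 (MUL): ISSUE — free A1,Mu1,Ld2,B1 rp3 wp2
slot 2 (MEM): ISSUE — free A1,Mu1,Ld1,B1 rp1 wp2
slot 3 (MEM): stall WAW — free A1,Mu1,Ld1,B1 rp1 wp2
slot 4 (MUL): stall RD_PORT — free A1,Mu1,Ld1,B1 rp1 wp2

issued = [0, 1, 2]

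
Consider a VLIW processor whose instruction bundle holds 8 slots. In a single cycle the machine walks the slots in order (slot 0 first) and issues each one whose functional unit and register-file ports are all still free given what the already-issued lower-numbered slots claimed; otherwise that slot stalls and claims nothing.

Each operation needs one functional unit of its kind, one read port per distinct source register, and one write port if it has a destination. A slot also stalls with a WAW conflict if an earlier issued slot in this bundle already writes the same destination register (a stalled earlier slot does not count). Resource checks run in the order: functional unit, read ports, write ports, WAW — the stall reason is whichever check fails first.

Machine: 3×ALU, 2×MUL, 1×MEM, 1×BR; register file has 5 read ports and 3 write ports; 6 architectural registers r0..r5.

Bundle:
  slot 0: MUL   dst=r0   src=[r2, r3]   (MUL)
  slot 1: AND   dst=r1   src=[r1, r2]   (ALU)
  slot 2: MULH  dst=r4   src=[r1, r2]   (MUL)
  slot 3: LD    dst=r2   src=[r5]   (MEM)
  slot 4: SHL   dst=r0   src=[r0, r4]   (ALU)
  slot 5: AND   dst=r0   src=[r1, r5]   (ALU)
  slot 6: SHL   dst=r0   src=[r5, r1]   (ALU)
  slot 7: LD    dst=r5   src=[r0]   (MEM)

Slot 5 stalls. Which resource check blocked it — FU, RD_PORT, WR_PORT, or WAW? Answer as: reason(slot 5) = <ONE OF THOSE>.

#0 MUL src=r2,r3 dispatched  <A:3 Mu:1 Ld:1 B:1 rd:3 wr:2>
#1 ALU src=r1,r2 dispatched  <A:2 Mu:1 Ld:1 B:1 rd:1 wr:1>
#2 MUL src=r1,r2 held:RD_PORT  <A:2 Mu:1 Ld:1 B:1 rd:1 wr:1>
#3 MEM src=r5 dispatched  <A:2 Mu:1 Ld:0 B:1 rd:0 wr:0>
#4 ALU src=r0,r4 held:RD_PORT  <A:2 Mu:1 Ld:0 B:1 rd:0 wr:0>
#5 ALU src=r1,r5 held:RD_PORT  <A:2 Mu:1 Ld:0 B:1 rd:0 wr:0>
#6 ALU src=r5,r1 held:RD_PORT  <A:2 Mu:1 Ld:0 B:1 rd:0 wr:0>
#7 MEM src=r0 held:FU  <A:2 Mu:1 Ld:0 B:1 rd:0 wr:0>

reason(slot 5) = RD_PORT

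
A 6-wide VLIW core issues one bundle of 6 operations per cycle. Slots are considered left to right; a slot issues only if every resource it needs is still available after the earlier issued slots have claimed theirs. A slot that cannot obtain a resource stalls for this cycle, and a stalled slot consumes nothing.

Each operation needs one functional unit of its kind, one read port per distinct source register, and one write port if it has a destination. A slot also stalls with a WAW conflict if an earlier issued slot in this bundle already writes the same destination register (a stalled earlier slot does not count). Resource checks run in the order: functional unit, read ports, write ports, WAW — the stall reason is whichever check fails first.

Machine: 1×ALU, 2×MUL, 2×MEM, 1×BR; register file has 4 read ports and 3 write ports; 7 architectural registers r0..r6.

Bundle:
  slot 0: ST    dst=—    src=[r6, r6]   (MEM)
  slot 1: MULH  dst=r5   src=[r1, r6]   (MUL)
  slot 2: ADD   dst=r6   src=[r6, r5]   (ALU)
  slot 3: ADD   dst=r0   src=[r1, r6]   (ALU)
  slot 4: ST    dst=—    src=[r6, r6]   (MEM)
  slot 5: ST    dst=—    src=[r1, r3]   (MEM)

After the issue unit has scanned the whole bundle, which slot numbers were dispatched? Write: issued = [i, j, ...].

  0. MEM ⇒ go  {1A/2Mu/1Ld/1B | 3r 3w}
  1. MUL→r5 ⇒ go  {1A/1Mu/1Ld/1B | 1r 2w}
  2. ALU→r6 ⇒ no(RD_PORT)  {1A/1Mu/1Ld/1B | 1r 2w}
  3. ALU→r0 ⇒ no(RD_PORT)  {1A/1Mu/1Ld/1B | 1r 2w}
  4. MEM ⇒ go  {1A/1Mu/0Ld/1B | 0r 2w}
  5. MEM ⇒ no(FU)  {1A/1Mu/0Ld/1B | 0r 2w}

issued = [0, 1, 4]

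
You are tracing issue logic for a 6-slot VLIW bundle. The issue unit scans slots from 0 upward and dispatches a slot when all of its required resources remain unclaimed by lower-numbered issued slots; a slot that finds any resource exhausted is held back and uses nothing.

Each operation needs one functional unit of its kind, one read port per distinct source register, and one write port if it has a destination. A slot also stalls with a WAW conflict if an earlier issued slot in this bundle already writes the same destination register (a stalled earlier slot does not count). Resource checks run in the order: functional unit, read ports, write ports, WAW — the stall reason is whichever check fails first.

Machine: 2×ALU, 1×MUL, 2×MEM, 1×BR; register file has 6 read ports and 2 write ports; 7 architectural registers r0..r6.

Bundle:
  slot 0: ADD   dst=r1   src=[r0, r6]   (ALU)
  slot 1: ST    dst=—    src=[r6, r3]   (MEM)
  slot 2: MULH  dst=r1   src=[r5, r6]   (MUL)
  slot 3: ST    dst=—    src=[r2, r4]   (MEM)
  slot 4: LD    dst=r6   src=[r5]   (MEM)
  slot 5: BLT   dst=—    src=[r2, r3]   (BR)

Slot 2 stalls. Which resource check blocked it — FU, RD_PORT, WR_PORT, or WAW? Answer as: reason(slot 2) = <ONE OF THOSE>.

reason(slot 2) = WAW

  0. ALU→r1 ⇒ go  {1A/1Mu/2Ld/1B | 4r 1w}
  1. MEM ⇒ go  {1A/1Mu/1Ld/1B | 2r 1w}
  2. MUL→r1 ⇒ no(WAW)  {1A/1Mu/1Ld/1B | 2r 1w}
  3. MEM ⇒ go  {1A/1Mu/0Ld/1B | 0r 1w}
  4. MEM→r6 ⇒ no(FU)  {1A/1Mu/0Ld/1B | 0r 1w}
  5. BR ⇒ no(RD_PORT)  {1A/1Mu/0Ld/1B | 0r 1w}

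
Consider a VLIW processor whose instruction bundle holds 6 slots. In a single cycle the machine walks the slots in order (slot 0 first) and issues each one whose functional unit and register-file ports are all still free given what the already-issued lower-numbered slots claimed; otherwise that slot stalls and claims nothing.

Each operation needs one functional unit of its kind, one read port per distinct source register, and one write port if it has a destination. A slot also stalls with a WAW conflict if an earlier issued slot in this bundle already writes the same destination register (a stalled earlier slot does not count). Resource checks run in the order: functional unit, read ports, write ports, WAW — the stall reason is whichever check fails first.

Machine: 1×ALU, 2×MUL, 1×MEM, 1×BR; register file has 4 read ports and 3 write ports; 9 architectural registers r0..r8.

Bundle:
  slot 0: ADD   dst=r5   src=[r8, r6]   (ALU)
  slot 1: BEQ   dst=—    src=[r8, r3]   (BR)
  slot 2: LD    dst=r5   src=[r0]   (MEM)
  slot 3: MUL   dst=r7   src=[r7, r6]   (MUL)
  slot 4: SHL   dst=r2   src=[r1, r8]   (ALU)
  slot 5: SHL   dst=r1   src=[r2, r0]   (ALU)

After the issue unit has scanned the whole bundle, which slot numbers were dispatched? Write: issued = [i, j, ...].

  0. ALU→r5 ⇒ go  {0A/2Mu/1Ld/1B | 2r 2w}
  1. BR ⇒ go  {0A/2Mu/1Ld/0B | 0r 2w}
  2. MEM→r5 ⇒ no(RD_PORT)  {0A/2Mu/1Ld/0B | 0r 2w}
  3. MUL→r7 ⇒ no(RD_PORT)  {0A/2Mu/1Ld/0B | 0r 2w}
  4. ALU→r2 ⇒ no(FU)  {0A/2Mu/1Ld/0B | 0r 2w}
  5. ALU→r1 ⇒ no(FU)  {0A/2Mu/1Ld/0B | 0r 2w}

issued = [0, 1]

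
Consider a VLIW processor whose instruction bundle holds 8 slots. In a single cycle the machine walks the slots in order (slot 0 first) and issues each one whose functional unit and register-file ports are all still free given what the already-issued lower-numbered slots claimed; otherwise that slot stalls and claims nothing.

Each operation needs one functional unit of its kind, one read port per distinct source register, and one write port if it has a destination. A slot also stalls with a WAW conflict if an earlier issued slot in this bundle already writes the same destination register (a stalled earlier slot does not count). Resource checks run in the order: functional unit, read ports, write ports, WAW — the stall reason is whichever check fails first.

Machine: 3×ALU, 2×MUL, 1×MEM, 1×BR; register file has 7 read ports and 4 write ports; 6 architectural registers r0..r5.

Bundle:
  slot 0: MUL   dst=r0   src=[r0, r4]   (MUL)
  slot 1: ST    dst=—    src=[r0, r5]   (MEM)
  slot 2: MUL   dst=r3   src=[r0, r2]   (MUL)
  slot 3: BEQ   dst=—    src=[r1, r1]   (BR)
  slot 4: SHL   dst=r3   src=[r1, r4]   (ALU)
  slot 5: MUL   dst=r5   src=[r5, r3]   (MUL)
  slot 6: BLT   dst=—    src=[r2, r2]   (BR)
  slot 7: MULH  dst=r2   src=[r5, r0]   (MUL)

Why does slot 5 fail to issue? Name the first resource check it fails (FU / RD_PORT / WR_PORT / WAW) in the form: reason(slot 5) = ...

(0) want 1×MUL +2rd +1wr — yes → AL3|MU1|ME1|BR1|rd5|wr3
(1) want 1×MEM +2rd +0wr — yes → AL3|MU1|ME0|BR1|rd3|wr3
(2) want 1×MUL +2rd +1wr — yes → AL3|MU0|ME0|BR1|rd1|wr2
(3) want 1×BR +1rd +0wr — yes → AL3|MU0|ME0|BR0|rd0|wr2
(4) want 1×ALU +2rd +1wr — RD_PORT → AL3|MU0|ME0|BR0|rd0|wr2
(5) want 1×MUL +2rd +1wr — FU → AL3|MU0|ME0|BR0|rd0|wr2
(6) want 1×BR +1rd +0wr — FU → AL3|MU0|ME0|BR0|rd0|wr2
(7) want 1×MUL +2rd +1wr — FU → AL3|MU0|ME0|BR0|rd0|wr2

reason(slot 5) = FU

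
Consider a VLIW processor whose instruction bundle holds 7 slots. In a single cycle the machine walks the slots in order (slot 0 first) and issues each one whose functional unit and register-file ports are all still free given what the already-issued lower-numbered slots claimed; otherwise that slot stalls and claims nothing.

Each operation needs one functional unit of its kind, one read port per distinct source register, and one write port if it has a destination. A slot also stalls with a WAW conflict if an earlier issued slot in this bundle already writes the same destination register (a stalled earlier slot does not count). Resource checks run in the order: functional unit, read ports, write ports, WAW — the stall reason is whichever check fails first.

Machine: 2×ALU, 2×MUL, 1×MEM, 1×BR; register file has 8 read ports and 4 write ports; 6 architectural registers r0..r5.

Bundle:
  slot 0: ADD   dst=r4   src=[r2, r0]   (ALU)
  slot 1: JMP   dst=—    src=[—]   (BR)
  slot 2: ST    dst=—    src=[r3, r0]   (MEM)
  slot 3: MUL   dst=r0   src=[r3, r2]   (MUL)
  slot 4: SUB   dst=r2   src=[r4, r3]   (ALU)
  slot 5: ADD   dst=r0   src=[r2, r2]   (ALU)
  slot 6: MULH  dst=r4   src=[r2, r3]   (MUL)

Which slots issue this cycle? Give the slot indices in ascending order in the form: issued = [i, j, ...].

(0) want 1×ALU +2rd +1wr — yes → AL1|MU2|ME1|BR1|rd6|wr3
(1) want 1×BR +0rd +0wr — yes → AL1|MU2|ME1|BR0|rd6|wr3
(2) want 1×MEM +2rd +0wr — yes → AL1|MU2|ME0|BR0|rd4|wr3
(3) want 1×MUL +2rd +1wr — yes → AL1|MU1|ME0|BR0|rd2|wr2
(4) want 1×ALU +2rd +1wr — yes → AL0|MU1|ME0|BR0|rd0|wr1
(5) want 1×ALU +1rd +1wr — FU → AL0|MU1|ME0|BR0|rd0|wr1
(6) want 1×MUL +2rd +1wr — RD_PORT → AL0|MU1|ME0|BR0|rd0|wr1

issued = [0, 1, 2, 3, 4]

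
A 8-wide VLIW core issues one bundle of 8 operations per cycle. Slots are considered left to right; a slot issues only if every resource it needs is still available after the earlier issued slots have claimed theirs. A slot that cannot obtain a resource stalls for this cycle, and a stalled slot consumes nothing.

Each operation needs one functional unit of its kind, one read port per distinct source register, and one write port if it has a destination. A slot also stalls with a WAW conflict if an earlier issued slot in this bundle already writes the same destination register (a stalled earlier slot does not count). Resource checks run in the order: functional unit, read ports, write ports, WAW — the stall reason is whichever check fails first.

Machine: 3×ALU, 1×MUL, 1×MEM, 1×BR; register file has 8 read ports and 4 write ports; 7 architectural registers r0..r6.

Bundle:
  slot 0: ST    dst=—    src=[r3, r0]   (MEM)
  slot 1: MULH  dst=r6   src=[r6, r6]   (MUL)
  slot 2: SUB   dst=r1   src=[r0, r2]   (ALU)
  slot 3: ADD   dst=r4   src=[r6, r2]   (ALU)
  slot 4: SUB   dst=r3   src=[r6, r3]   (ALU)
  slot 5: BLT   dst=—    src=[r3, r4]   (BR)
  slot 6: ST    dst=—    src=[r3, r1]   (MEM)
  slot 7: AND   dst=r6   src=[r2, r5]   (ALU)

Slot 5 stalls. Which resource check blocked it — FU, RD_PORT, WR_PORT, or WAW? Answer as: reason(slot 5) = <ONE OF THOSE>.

(0) want 1×MEM +2rd +0wr — yes → AL3|MU1|ME0|BR1|rd6|wr4
(1) want 1×MUL +1rd +1wr — yes → AL3|MU0|ME0|BR1|rd5|wr3
(2) want 1×ALU +2rd +1wr — yes → AL2|MU0|ME0|BR1|rd3|wr2
(3) want 1×ALU +2rd +1wr — yes → AL1|MU0|ME0|BR1|rd1|wr1
(4) want 1×ALU +2rd +1wr — RD_PORT → AL1|MU0|ME0|BR1|rd1|wr1
(5) want 1×BR +2rd +0wr — RD_PORT → AL1|MU0|ME0|BR1|rd1|wr1
(6) want 1×MEM +2rd +0wr — FU → AL1|MU0|ME0|BR1|rd1|wr1
(7) want 1×ALU +2rd +1wr — RD_PORT → AL1|MU0|ME0|BR1|rd1|wr1

reason(slot 5) = RD_PORT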